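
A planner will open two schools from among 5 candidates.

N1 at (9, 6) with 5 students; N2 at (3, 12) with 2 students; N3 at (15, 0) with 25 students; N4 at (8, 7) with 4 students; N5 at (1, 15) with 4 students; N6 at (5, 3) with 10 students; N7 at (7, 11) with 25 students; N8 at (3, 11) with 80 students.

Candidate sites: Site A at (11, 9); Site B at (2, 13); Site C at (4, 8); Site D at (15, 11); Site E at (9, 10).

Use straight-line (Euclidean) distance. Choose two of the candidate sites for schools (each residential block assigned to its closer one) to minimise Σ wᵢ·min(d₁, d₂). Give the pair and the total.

Evaluate every pair (each demand assigned to the nearer of the two):
  {Site B, Site E}: total = 651.4
  {Site A, Site B}: total = 666.0
  {Site C, Site E}: total = 722.8
  {Site A, Site C}: total = 727.4
  {Site B, Site C}: total = 731.2
  {Site C, Site D}: total = 767.2
  {Site B, Site D}: total = 776.0
  {Site A, Site E}: total = 950.4
  {Site D, Site E}: total = 981.2
  {Site A, Site D}: total = 1198.8
Best pair: {Site B, Site E} with total 651.4.

{Site B, Site E}, total 651.4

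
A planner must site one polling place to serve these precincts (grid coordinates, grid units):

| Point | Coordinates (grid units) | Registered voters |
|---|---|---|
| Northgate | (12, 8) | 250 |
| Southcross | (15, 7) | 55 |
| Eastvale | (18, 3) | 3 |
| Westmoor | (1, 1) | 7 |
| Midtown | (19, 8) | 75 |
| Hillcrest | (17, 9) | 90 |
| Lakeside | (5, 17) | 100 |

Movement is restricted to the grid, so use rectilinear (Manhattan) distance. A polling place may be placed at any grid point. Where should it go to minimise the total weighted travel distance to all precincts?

Manhattan distance separates: Σwᵢ(|x−xᵢ|+|y−yᵢ|) = Σwᵢ|x−xᵢ| + Σwᵢ|y−yᵢ|, so x and y are optimised independently as 1-D weighted medians.
Total weight W = 580; half = 290.
x-coordinate, sorted with cumulative weight:
  x=1 (Westmoor, w=7) cum 7
  x=5 (Lakeside, w=100) cum 107
  x=12 (Northgate, w=250) cum 357  ← median
  x=15 (Southcross, w=55) cum 412
  x=17 (Hillcrest, w=90) cum 502
  x=18 (Eastvale, w=3) cum 505
  x=19 (Midtown, w=75) cum 580
⇒ x* = 12
y-coordinate, sorted with cumulative weight:
  y=1 (Westmoor, w=7) cum 7
  y=3 (Eastvale, w=3) cum 10
  y=7 (Southcross, w=55) cum 65
  y=8 (Northgate, w=250) cum 315  ← median
  y=8 (Midtown, w=75) cum 390
  y=9 (Hillcrest, w=90) cum 480
  y=17 (Lakeside, w=100) cum 580
⇒ y* = 8

(12, 8)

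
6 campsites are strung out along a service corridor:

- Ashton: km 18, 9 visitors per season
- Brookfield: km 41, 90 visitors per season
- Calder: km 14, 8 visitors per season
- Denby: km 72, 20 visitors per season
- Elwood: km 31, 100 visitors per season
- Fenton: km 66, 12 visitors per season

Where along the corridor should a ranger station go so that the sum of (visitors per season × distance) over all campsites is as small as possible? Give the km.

x = 41

For a sum of weighted absolute distances on a line, the optimum is the weighted median (not the mean). Total weight W = 239; half-weight = 119.5.
Sort by position and accumulate weight:
  km 14 (Calder, w=8) → cum 8
  km 18 (Ashton, w=9) → cum 17
  km 31 (Elwood, w=100) → cum 117
  km 41 (Brookfield, w=90) → cum 207  ≥ 119.5 → median here
  km 66 (Fenton, w=12) → cum 219
  km 72 (Denby, w=20) → cum 239
Optimal location: km 41.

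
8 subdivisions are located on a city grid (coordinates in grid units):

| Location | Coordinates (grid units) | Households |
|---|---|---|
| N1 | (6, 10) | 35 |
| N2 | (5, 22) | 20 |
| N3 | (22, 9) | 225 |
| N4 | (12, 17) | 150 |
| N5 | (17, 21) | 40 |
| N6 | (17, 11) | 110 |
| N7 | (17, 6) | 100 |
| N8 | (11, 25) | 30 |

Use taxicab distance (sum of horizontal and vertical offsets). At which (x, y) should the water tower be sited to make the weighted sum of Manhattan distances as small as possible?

(17, 10)

Manhattan distance separates: Σwᵢ(|x−xᵢ|+|y−yᵢ|) = Σwᵢ|x−xᵢ| + Σwᵢ|y−yᵢ|, so x and y are optimised independently as 1-D weighted medians.
Total weight W = 710; half = 355.
x-coordinate, sorted with cumulative weight:
  x=5 (N2, w=20) cum 20
  x=6 (N1, w=35) cum 55
  x=11 (N8, w=30) cum 85
  x=12 (N4, w=150) cum 235
  x=17 (N5, w=40) cum 275
  x=17 (N6, w=110) cum 385  ← median
  x=17 (N7, w=100) cum 485
  x=22 (N3, w=225) cum 710
⇒ x* = 17
y-coordinate, sorted with cumulative weight:
  y=6 (N7, w=100) cum 100
  y=9 (N3, w=225) cum 325
  y=10 (N1, w=35) cum 360  ← median
  y=11 (N6, w=110) cum 470
  y=17 (N4, w=150) cum 620
  y=21 (N5, w=40) cum 660
  y=22 (N2, w=20) cum 680
  y=25 (N8, w=30) cum 710
⇒ y* = 10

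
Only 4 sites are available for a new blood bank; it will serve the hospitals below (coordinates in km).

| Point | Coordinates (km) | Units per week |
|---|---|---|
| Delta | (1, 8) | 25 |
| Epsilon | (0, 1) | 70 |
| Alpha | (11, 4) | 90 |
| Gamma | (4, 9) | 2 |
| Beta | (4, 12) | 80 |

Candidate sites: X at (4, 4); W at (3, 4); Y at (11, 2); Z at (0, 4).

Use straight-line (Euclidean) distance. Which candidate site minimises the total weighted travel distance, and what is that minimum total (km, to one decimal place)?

X, total 1755.0 km

Total weighted distance at each candidate:
  X (4, 4): total = 1755.0
  W (3, 4): total = 1784.0
  Y (11, 2): total = 2241.0
  Z (0, 4): total = 2031.4
Minimum is at X with total 1755.0 km.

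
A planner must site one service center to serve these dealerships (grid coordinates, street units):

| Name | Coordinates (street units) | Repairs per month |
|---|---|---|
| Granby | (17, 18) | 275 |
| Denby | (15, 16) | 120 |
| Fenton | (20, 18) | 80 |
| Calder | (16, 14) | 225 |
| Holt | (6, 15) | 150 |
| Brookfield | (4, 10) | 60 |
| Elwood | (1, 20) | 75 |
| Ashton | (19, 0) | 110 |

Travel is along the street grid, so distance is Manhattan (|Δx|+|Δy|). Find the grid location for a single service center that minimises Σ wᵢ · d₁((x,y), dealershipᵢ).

Manhattan distance separates: Σwᵢ(|x−xᵢ|+|y−yᵢ|) = Σwᵢ|x−xᵢ| + Σwᵢ|y−yᵢ|, so x and y are optimised independently as 1-D weighted medians.
Total weight W = 1095; half = 547.5.
x-coordinate, sorted with cumulative weight:
  x=1 (Elwood, w=75) cum 75
  x=4 (Brookfield, w=60) cum 135
  x=6 (Holt, w=150) cum 285
  x=15 (Denby, w=120) cum 405
  x=16 (Calder, w=225) cum 630  ← median
  x=17 (Granby, w=275) cum 905
  x=19 (Ashton, w=110) cum 1015
  x=20 (Fenton, w=80) cum 1095
⇒ x* = 16
y-coordinate, sorted with cumulative weight:
  y=0 (Ashton, w=110) cum 110
  y=10 (Brookfield, w=60) cum 170
  y=14 (Calder, w=225) cum 395
  y=15 (Holt, w=150) cum 545
  y=16 (Denby, w=120) cum 665  ← median
  y=18 (Granby, w=275) cum 940
  y=18 (Fenton, w=80) cum 1020
  y=20 (Elwood, w=75) cum 1095
⇒ y* = 16

(16, 16)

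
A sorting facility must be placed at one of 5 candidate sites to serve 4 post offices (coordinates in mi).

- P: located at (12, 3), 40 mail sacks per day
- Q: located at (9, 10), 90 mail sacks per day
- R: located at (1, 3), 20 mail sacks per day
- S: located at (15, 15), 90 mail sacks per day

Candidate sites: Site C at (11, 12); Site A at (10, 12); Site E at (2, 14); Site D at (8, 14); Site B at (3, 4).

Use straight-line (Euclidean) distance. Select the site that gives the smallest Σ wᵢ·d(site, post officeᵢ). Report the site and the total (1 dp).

Site C, total 1335.8 mi

Total weighted distance at each candidate:
  Site C (11, 12): total = 1335.8
  Site A (10, 12): total = 1349.4
  Site E (2, 14): total = 2714.6
  Site D (8, 14): total = 1736.4
  Site B (3, 4): total = 2635.7
Minimum is at Site C with total 1335.8 mi.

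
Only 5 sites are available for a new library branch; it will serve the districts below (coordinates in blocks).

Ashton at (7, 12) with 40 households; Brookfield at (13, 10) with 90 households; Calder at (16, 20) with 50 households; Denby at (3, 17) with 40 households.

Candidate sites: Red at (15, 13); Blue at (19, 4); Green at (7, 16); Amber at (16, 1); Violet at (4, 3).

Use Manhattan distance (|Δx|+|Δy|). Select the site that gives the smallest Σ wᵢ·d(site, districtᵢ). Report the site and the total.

Red, total 1850 blocks

Total weighted distance at each candidate:
  Red (15, 13): total = 1850
  Blue (19, 4): total = 3990
  Green (7, 16): total = 2090
  Amber (16, 1): total = 3990
  Violet (4, 3): total = 3970
Minimum is at Red with total 1850 blocks.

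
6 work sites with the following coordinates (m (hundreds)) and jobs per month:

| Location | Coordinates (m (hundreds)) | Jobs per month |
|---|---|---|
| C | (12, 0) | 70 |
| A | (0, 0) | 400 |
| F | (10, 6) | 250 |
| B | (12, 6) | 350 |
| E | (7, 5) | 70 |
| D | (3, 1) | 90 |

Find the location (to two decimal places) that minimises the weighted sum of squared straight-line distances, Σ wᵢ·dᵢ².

The minimiser of Σwᵢ‖p−pᵢ‖² is the weighted centroid p* = (Σwᵢpᵢ)/(Σwᵢ).
Σwᵢ = 1230.
Σwᵢxᵢ = 70·12 + 400·0 + 250·10 + 350·12 + 70·7 + 90·3 = 8300.
Σwᵢyᵢ = 70·0 + 400·0 + 250·6 + 350·6 + 70·5 + 90·1 = 4040.
x* = 8300/1230 = 6.75, y* = 4040/1230 = 3.28.

(6.75, 3.28)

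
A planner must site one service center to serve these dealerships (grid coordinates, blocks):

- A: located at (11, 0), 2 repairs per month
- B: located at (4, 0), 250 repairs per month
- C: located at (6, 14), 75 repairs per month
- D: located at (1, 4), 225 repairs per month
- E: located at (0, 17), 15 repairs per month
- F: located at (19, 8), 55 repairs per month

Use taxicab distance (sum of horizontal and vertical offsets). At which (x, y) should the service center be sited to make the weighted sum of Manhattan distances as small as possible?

(4, 4)

Manhattan distance separates: Σwᵢ(|x−xᵢ|+|y−yᵢ|) = Σwᵢ|x−xᵢ| + Σwᵢ|y−yᵢ|, so x and y are optimised independently as 1-D weighted medians.
Total weight W = 622; half = 311.
x-coordinate, sorted with cumulative weight:
  x=0 (E, w=15) cum 15
  x=1 (D, w=225) cum 240
  x=4 (B, w=250) cum 490  ← median
  x=6 (C, w=75) cum 565
  x=11 (A, w=2) cum 567
  x=19 (F, w=55) cum 622
⇒ x* = 4
y-coordinate, sorted with cumulative weight:
  y=0 (A, w=2) cum 2
  y=0 (B, w=250) cum 252
  y=4 (D, w=225) cum 477  ← median
  y=8 (F, w=55) cum 532
  y=14 (C, w=75) cum 607
  y=17 (E, w=15) cum 622
⇒ y* = 4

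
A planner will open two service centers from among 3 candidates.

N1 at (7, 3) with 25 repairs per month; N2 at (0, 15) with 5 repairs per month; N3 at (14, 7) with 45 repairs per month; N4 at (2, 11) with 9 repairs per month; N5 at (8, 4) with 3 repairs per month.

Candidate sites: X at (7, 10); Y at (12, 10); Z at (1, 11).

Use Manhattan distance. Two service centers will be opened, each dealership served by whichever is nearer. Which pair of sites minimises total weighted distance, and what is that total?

{X, Y}, total 535

Evaluate every pair (each demand assigned to the nearer of the two):
  {X, Y}: total = 535
  {Y, Z}: total = 589
  {X, Z}: total = 680
Best pair: {X, Y} with total 535.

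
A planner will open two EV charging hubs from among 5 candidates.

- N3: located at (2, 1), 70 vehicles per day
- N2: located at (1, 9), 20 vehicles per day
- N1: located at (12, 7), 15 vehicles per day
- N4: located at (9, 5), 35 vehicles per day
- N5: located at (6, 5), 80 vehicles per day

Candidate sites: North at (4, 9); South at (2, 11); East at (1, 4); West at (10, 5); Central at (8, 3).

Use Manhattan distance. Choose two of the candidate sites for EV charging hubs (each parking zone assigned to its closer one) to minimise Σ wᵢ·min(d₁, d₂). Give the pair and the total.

{East, West}, total 795

Evaluate every pair (each demand assigned to the nearer of the two):
  {East, West}: total = 795
  {East, Central}: total = 925
  {North, Central}: total = 1165
  {South, Central}: total = 1165
  {North, West}: total = 1175
  {South, West}: total = 1175
  {West, Central}: total = 1235
  {North, East}: total = 1285
  {South, East}: total = 1345
  {North, South}: total = 1705
Best pair: {East, West} with total 795.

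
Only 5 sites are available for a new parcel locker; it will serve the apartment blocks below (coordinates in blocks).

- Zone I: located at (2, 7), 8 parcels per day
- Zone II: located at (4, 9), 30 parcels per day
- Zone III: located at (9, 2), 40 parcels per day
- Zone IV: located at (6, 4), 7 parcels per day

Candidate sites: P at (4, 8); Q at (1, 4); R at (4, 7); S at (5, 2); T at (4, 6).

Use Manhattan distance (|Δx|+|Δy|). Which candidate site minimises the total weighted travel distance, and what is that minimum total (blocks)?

S, total 485 blocks

Total weighted distance at each candidate:
  P (4, 8): total = 536
  Q (1, 4): total = 707
  R (4, 7): total = 511
  S (5, 2): total = 485
  T (4, 6): total = 502
Minimum is at S with total 485 blocks.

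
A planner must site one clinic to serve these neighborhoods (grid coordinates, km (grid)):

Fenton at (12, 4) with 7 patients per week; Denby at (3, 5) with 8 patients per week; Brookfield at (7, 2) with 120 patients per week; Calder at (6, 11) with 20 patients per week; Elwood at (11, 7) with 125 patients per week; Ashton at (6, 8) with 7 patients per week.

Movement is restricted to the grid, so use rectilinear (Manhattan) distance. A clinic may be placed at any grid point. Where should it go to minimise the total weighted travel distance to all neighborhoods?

(7, 7)

Manhattan distance separates: Σwᵢ(|x−xᵢ|+|y−yᵢ|) = Σwᵢ|x−xᵢ| + Σwᵢ|y−yᵢ|, so x and y are optimised independently as 1-D weighted medians.
Total weight W = 287; half = 143.5.
x-coordinate, sorted with cumulative weight:
  x=3 (Denby, w=8) cum 8
  x=6 (Calder, w=20) cum 28
  x=6 (Ashton, w=7) cum 35
  x=7 (Brookfield, w=120) cum 155  ← median
  x=11 (Elwood, w=125) cum 280
  x=12 (Fenton, w=7) cum 287
⇒ x* = 7
y-coordinate, sorted with cumulative weight:
  y=2 (Brookfield, w=120) cum 120
  y=4 (Fenton, w=7) cum 127
  y=5 (Denby, w=8) cum 135
  y=7 (Elwood, w=125) cum 260  ← median
  y=8 (Ashton, w=7) cum 267
  y=11 (Calder, w=20) cum 287
⇒ y* = 7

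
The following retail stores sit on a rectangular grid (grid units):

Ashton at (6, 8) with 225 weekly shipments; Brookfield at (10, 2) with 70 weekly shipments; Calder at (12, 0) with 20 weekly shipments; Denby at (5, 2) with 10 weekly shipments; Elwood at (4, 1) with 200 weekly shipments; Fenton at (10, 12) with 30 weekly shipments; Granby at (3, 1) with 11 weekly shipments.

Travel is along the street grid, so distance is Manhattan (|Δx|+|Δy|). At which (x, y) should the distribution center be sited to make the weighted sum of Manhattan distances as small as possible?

Manhattan distance separates: Σwᵢ(|x−xᵢ|+|y−yᵢ|) = Σwᵢ|x−xᵢ| + Σwᵢ|y−yᵢ|, so x and y are optimised independently as 1-D weighted medians.
Total weight W = 566; half = 283.
x-coordinate, sorted with cumulative weight:
  x=3 (Granby, w=11) cum 11
  x=4 (Elwood, w=200) cum 211
  x=5 (Denby, w=10) cum 221
  x=6 (Ashton, w=225) cum 446  ← median
  x=10 (Brookfield, w=70) cum 516
  x=10 (Fenton, w=30) cum 546
  x=12 (Calder, w=20) cum 566
⇒ x* = 6
y-coordinate, sorted with cumulative weight:
  y=0 (Calder, w=20) cum 20
  y=1 (Elwood, w=200) cum 220
  y=1 (Granby, w=11) cum 231
  y=2 (Brookfield, w=70) cum 301  ← median
  y=2 (Denby, w=10) cum 311
  y=8 (Ashton, w=225) cum 536
  y=12 (Fenton, w=30) cum 566
⇒ y* = 2

(6, 2)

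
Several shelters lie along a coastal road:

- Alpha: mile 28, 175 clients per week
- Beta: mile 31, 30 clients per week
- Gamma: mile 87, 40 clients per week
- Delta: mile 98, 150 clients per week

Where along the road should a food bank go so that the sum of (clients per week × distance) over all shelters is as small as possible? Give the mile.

For a sum of weighted absolute distances on a line, the optimum is the weighted median (not the mean). Total weight W = 395; half-weight = 197.5.
Sort by position and accumulate weight:
  mile 28 (Alpha, w=175) → cum 175
  mile 31 (Beta, w=30) → cum 205  ≥ 197.5 → median here
  mile 87 (Gamma, w=40) → cum 245
  mile 98 (Delta, w=150) → cum 395
Optimal location: mile 31.

x = 31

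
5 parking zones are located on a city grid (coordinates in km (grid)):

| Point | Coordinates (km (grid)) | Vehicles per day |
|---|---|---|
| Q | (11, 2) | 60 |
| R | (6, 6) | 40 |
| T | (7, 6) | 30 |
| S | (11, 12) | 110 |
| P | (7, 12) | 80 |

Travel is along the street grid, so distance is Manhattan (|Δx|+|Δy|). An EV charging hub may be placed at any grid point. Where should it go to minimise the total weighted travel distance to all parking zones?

(11, 12)

Manhattan distance separates: Σwᵢ(|x−xᵢ|+|y−yᵢ|) = Σwᵢ|x−xᵢ| + Σwᵢ|y−yᵢ|, so x and y are optimised independently as 1-D weighted medians.
Total weight W = 320; half = 160.
x-coordinate, sorted with cumulative weight:
  x=6 (R, w=40) cum 40
  x=7 (T, w=30) cum 70
  x=7 (P, w=80) cum 150
  x=11 (Q, w=60) cum 210  ← median
  x=11 (S, w=110) cum 320
⇒ x* = 11
y-coordinate, sorted with cumulative weight:
  y=2 (Q, w=60) cum 60
  y=6 (R, w=40) cum 100
  y=6 (T, w=30) cum 130
  y=12 (S, w=110) cum 240  ← median
  y=12 (P, w=80) cum 320
⇒ y* = 12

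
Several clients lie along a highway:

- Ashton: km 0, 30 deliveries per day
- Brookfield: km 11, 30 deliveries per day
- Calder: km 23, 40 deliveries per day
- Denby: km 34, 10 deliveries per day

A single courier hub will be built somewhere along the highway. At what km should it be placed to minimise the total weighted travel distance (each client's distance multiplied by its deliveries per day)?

For a sum of weighted absolute distances on a line, the optimum is the weighted median (not the mean). Total weight W = 110; half-weight = 55.
Sort by position and accumulate weight:
  km 0 (Ashton, w=30) → cum 30
  km 11 (Brookfield, w=30) → cum 60  ≥ 55 → median here
  km 23 (Calder, w=40) → cum 100
  km 34 (Denby, w=10) → cum 110
Optimal location: km 11.

x = 11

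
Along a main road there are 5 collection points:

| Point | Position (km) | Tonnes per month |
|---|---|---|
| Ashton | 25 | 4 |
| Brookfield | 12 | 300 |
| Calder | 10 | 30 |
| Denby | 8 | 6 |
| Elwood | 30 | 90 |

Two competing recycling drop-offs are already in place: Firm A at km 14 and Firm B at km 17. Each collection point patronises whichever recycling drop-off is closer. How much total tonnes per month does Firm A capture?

The indifferent point is the midpoint (14+17)/2 = 15.5; collection points left of it (closer to Firm A at 14) go to Firm A, those right go to Firm B.
  Denby at 8 (w=6) → Firm A
  Calder at 10 (w=30) → Firm A
  Brookfield at 12 (w=300) → Firm A
  Ashton at 25 (w=4) → Firm B
  Elwood at 30 (w=90) → Firm B
Firm A captures 336; Firm B captures 94.

336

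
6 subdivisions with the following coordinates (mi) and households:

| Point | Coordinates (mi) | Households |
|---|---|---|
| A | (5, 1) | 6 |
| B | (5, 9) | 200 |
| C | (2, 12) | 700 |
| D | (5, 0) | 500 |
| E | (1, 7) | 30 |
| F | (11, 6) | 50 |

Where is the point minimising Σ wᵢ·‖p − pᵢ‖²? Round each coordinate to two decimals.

(3.71, 7.21)

The minimiser of Σwᵢ‖p−pᵢ‖² is the weighted centroid p* = (Σwᵢpᵢ)/(Σwᵢ).
Σwᵢ = 1486.
Σwᵢxᵢ = 6·5 + 200·5 + 700·2 + 500·5 + 30·1 + 50·11 = 5510.
Σwᵢyᵢ = 6·1 + 200·9 + 700·12 + 500·0 + 30·7 + 50·6 = 10716.
x* = 5510/1486 = 3.71, y* = 10716/1486 = 7.21.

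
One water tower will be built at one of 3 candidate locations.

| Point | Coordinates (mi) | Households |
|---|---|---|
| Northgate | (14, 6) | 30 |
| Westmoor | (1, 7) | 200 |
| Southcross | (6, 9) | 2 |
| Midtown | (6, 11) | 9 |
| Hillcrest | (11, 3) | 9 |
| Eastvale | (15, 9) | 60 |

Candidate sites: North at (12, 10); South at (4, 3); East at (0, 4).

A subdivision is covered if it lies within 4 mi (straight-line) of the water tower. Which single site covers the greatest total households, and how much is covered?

East, covering 200

Coverage radius r = 4 mi; a point is covered iff (Δx)²+(Δy)² ≤ 4² = 16.
  North (12, 10): covers {Eastvale} → 60
  South (4, 3): covers {none} → 0
  East (0, 4): covers {Westmoor} → 200
Maximum coverage at East: 200 households.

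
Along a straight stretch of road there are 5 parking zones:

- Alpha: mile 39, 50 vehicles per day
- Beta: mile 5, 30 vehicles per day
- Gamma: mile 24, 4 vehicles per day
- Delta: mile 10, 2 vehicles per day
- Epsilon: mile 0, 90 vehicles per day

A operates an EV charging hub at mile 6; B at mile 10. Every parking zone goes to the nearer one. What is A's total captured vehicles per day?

120

The indifferent point is the midpoint (6+10)/2 = 8; parking zones left of it (closer to A at 6) go to A, those right go to B.
  Epsilon at 0 (w=90) → A
  Beta at 5 (w=30) → A
  Delta at 10 (w=2) → B
  Gamma at 24 (w=4) → B
  Alpha at 39 (w=50) → B
A captures 120; B captures 56.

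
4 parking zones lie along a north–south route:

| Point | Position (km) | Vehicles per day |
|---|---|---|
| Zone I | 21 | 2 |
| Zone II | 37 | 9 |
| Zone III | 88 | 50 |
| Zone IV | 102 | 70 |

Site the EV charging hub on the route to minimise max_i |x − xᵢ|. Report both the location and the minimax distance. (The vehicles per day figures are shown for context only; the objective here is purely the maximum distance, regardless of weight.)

location 61.5, max distance 40.5

The 1-center on a line is the midpoint of the two extreme points: leftmost at 21, rightmost at 102.
Optimal location = (21 + 102)/2 = 61.5; maximum distance = (102 − 21)/2 = 40.5.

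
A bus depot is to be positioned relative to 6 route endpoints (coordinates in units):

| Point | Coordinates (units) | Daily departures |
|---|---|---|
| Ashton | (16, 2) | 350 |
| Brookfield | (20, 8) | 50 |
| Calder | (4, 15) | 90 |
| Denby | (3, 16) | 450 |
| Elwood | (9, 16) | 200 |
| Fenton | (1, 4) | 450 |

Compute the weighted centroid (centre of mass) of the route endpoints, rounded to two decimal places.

The minimiser of Σwᵢ‖p−pᵢ‖² is the weighted centroid p* = (Σwᵢpᵢ)/(Σwᵢ).
Σwᵢ = 1590.
Σwᵢxᵢ = 350·16 + 50·20 + 90·4 + 450·3 + 200·9 + 450·1 = 10560.
Σwᵢyᵢ = 350·2 + 50·8 + 90·15 + 450·16 + 200·16 + 450·4 = 14650.
x* = 10560/1590 = 6.64, y* = 14650/1590 = 9.21.

(6.64, 9.21)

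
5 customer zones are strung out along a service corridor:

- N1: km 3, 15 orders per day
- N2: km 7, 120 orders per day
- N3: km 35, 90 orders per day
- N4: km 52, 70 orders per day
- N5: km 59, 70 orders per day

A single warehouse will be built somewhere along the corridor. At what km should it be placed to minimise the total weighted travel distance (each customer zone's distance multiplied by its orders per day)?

For a sum of weighted absolute distances on a line, the optimum is the weighted median (not the mean). Total weight W = 365; half-weight = 182.5.
Sort by position and accumulate weight:
  km 3 (N1, w=15) → cum 15
  km 7 (N2, w=120) → cum 135
  km 35 (N3, w=90) → cum 225  ≥ 182.5 → median here
  km 52 (N4, w=70) → cum 295
  km 59 (N5, w=70) → cum 365
Optimal location: km 35.

x = 35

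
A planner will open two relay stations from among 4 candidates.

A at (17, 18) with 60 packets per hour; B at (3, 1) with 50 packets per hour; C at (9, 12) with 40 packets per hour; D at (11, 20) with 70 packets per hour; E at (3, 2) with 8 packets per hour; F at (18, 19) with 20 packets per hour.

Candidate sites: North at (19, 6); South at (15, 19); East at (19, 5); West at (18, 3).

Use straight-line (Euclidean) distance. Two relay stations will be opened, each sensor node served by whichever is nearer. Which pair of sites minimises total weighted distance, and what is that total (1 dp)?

Evaluate every pair (each demand assigned to the nearer of the two):
  {South, West}: total = 1728.5
  {South, East}: total = 1806.4
  {North, South}: total = 1821.7
  {North, West}: total = 3462.8
  {North, East}: total = 3540.7
  {East, West}: total = 3625.1
Best pair: {South, West} with total 1728.5.

{South, West}, total 1728.5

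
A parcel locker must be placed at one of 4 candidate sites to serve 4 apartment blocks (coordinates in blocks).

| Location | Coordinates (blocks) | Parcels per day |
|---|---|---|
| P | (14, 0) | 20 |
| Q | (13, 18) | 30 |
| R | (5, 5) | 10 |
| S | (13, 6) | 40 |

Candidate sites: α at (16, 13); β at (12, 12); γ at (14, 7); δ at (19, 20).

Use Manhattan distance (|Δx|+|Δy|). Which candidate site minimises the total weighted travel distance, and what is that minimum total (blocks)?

Total weighted distance at each candidate:
  α (16, 13): total = 1130
  β (12, 12): total = 910
  γ (14, 7): total = 690
  δ (19, 20): total = 1830
Minimum is at γ with total 690 blocks.

γ, total 690 blocks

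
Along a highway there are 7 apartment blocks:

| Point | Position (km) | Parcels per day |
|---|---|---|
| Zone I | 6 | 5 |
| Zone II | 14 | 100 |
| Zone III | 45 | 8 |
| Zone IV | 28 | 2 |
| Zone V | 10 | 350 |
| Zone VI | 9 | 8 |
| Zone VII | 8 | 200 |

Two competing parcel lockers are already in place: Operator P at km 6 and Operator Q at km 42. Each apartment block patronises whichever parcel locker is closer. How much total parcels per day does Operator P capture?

The indifferent point is the midpoint (6+42)/2 = 24; apartment blocks left of it (closer to Operator P at 6) go to Operator P, those right go to Operator Q.
  Zone I at 6 (w=5) → Operator P
  Zone VII at 8 (w=200) → Operator P
  Zone VI at 9 (w=8) → Operator P
  Zone V at 10 (w=350) → Operator P
  Zone II at 14 (w=100) → Operator P
  Zone IV at 28 (w=2) → Operator Q
  Zone III at 45 (w=8) → Operator Q
Operator P captures 663; Operator Q captures 10.

663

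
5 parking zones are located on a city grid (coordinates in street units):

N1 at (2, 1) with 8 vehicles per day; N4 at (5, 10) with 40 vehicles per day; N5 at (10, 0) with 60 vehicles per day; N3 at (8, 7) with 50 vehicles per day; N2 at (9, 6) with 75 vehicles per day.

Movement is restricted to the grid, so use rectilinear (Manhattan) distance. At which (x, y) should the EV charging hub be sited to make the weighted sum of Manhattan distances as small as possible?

Manhattan distance separates: Σwᵢ(|x−xᵢ|+|y−yᵢ|) = Σwᵢ|x−xᵢ| + Σwᵢ|y−yᵢ|, so x and y are optimised independently as 1-D weighted medians.
Total weight W = 233; half = 116.5.
x-coordinate, sorted with cumulative weight:
  x=2 (N1, w=8) cum 8
  x=5 (N4, w=40) cum 48
  x=8 (N3, w=50) cum 98
  x=9 (N2, w=75) cum 173  ← median
  x=10 (N5, w=60) cum 233
⇒ x* = 9
y-coordinate, sorted with cumulative weight:
  y=0 (N5, w=60) cum 60
  y=1 (N1, w=8) cum 68
  y=6 (N2, w=75) cum 143  ← median
  y=7 (N3, w=50) cum 193
  y=10 (N4, w=40) cum 233
⇒ y* = 6

(9, 6)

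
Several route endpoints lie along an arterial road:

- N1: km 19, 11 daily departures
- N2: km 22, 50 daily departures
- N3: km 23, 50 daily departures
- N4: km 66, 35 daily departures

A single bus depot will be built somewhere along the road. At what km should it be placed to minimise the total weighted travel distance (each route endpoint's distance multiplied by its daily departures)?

For a sum of weighted absolute distances on a line, the optimum is the weighted median (not the mean). Total weight W = 146; half-weight = 73.
Sort by position and accumulate weight:
  km 19 (N1, w=11) → cum 11
  km 22 (N2, w=50) → cum 61
  km 23 (N3, w=50) → cum 111  ≥ 73 → median here
  km 66 (N4, w=35) → cum 146
Optimal location: km 23.

x = 23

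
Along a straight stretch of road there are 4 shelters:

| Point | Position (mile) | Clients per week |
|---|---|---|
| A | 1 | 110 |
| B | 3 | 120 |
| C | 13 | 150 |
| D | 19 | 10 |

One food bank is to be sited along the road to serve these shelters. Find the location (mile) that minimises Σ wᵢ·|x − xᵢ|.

x = 3

For a sum of weighted absolute distances on a line, the optimum is the weighted median (not the mean). Total weight W = 390; half-weight = 195.
Sort by position and accumulate weight:
  mile 1 (A, w=110) → cum 110
  mile 3 (B, w=120) → cum 230  ≥ 195 → median here
  mile 13 (C, w=150) → cum 380
  mile 19 (D, w=10) → cum 390
Optimal location: mile 3.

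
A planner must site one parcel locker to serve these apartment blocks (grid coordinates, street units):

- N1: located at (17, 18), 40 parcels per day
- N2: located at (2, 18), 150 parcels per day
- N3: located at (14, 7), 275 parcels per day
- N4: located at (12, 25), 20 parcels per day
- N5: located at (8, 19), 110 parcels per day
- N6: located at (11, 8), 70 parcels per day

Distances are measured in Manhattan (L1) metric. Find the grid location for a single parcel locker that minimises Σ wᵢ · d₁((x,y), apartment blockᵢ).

Manhattan distance separates: Σwᵢ(|x−xᵢ|+|y−yᵢ|) = Σwᵢ|x−xᵢ| + Σwᵢ|y−yᵢ|, so x and y are optimised independently as 1-D weighted medians.
Total weight W = 665; half = 332.5.
x-coordinate, sorted with cumulative weight:
  x=2 (N2, w=150) cum 150
  x=8 (N5, w=110) cum 260
  x=11 (N6, w=70) cum 330
  x=12 (N4, w=20) cum 350  ← median
  x=14 (N3, w=275) cum 625
  x=17 (N1, w=40) cum 665
⇒ x* = 12
y-coordinate, sorted with cumulative weight:
  y=7 (N3, w=275) cum 275
  y=8 (N6, w=70) cum 345  ← median
  y=18 (N1, w=40) cum 385
  y=18 (N2, w=150) cum 535
  y=19 (N5, w=110) cum 645
  y=25 (N4, w=20) cum 665
⇒ y* = 8

(12, 8)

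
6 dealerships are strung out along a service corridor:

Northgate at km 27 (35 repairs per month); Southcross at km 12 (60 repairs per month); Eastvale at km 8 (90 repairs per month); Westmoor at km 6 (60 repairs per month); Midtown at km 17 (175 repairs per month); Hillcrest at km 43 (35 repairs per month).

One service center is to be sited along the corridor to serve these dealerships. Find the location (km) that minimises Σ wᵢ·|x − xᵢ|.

x = 17

For a sum of weighted absolute distances on a line, the optimum is the weighted median (not the mean). Total weight W = 455; half-weight = 227.5.
Sort by position and accumulate weight:
  km 6 (Westmoor, w=60) → cum 60
  km 8 (Eastvale, w=90) → cum 150
  km 12 (Southcross, w=60) → cum 210
  km 17 (Midtown, w=175) → cum 385  ≥ 227.5 → median here
  km 27 (Northgate, w=35) → cum 420
  km 43 (Hillcrest, w=35) → cum 455
Optimal location: km 17.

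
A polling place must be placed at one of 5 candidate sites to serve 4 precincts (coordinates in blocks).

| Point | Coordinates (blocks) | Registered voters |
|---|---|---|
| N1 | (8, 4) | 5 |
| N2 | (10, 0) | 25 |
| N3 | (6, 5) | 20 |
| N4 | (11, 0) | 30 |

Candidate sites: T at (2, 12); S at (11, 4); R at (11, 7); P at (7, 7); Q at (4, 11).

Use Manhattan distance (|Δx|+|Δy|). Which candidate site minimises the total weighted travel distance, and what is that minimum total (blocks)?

S, total 380 blocks

Total weighted distance at each candidate:
  T (2, 12): total = 1420
  S (11, 4): total = 380
  R (11, 7): total = 580
  P (7, 7): total = 660
  Q (4, 11): total = 1180
Minimum is at S with total 380 blocks.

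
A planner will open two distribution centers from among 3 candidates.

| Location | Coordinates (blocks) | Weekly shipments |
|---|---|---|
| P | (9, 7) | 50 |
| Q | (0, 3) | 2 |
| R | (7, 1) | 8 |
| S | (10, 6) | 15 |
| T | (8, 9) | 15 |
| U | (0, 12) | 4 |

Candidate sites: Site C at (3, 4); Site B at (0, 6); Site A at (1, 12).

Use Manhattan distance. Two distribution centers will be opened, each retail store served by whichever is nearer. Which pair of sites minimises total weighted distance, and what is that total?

{Site C, Site A}, total 803

Evaluate every pair (each demand assigned to the nearer of the two):
  {Site C, Site A}: total = 803
  {Site C, Site B}: total = 821
  {Site B, Site A}: total = 906
Best pair: {Site C, Site A} with total 803.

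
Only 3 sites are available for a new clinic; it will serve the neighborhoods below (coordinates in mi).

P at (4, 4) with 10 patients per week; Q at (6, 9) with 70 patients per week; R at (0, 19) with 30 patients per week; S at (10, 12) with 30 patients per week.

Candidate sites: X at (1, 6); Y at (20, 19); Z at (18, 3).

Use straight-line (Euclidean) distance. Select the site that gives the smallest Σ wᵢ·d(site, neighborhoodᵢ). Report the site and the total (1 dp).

X, total 1159.9 mi

Total weighted distance at each candidate:
  X (1, 6): total = 1159.9
  Y (20, 19): total = 2389.8
  Z (18, 3): total = 2163.2
Minimum is at X with total 1159.9 mi.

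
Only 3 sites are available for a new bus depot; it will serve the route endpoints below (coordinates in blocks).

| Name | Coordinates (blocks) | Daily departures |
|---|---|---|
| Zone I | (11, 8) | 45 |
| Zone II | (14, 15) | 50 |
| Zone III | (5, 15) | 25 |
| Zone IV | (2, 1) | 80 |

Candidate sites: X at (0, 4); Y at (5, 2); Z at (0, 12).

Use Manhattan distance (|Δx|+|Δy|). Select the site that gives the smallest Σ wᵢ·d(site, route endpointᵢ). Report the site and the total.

Total weighted distance at each candidate:
  X (0, 4): total = 2725
  Y (5, 2): total = 2285
  Z (0, 12): total = 2765
Minimum is at Y with total 2285 blocks.

Y, total 2285 blocks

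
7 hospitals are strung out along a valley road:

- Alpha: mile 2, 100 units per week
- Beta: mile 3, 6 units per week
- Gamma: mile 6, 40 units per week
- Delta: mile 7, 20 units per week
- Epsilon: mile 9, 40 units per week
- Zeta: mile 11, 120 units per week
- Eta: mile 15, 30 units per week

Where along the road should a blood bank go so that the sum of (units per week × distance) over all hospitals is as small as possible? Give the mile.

For a sum of weighted absolute distances on a line, the optimum is the weighted median (not the mean). Total weight W = 356; half-weight = 178.
Sort by position and accumulate weight:
  mile 2 (Alpha, w=100) → cum 100
  mile 3 (Beta, w=6) → cum 106
  mile 6 (Gamma, w=40) → cum 146
  mile 7 (Delta, w=20) → cum 166
  mile 9 (Epsilon, w=40) → cum 206  ≥ 178 → median here
  mile 11 (Zeta, w=120) → cum 326
  mile 15 (Eta, w=30) → cum 356
Optimal location: mile 9.

x = 9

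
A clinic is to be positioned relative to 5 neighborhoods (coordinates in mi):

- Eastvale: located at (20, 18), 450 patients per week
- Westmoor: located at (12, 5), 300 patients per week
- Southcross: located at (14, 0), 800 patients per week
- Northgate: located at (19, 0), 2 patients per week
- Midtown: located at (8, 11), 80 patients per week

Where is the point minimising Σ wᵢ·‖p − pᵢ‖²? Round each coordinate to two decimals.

The minimiser of Σwᵢ‖p−pᵢ‖² is the weighted centroid p* = (Σwᵢpᵢ)/(Σwᵢ).
Σwᵢ = 1632.
Σwᵢxᵢ = 450·20 + 300·12 + 800·14 + 2·19 + 80·8 = 24478.
Σwᵢyᵢ = 450·18 + 300·5 + 800·0 + 2·0 + 80·11 = 10480.
x* = 24478/1632 = 15.00, y* = 10480/1632 = 6.42.

(15.00, 6.42)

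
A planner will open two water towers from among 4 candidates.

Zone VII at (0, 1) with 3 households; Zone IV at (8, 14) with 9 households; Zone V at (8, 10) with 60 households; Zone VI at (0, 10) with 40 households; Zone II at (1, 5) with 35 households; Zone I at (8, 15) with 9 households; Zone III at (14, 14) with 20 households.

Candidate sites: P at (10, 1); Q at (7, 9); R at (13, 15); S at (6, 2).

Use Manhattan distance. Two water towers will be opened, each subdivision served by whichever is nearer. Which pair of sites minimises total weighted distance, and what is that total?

{Q, R}, total 974

Evaluate every pair (each demand assigned to the nearer of the two):
  {Q, R}: total = 974
  {Q, S}: total = 1098
  {P, Q}: total = 1177
  {R, S}: total = 1600
  {P, R}: total = 1944
  {P, S}: total = 2062
Best pair: {Q, R} with total 974.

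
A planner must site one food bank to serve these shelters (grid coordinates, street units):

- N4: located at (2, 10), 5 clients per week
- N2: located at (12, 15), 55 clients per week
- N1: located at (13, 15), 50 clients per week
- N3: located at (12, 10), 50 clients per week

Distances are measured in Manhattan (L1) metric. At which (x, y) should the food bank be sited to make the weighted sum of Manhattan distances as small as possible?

(12, 15)

Manhattan distance separates: Σwᵢ(|x−xᵢ|+|y−yᵢ|) = Σwᵢ|x−xᵢ| + Σwᵢ|y−yᵢ|, so x and y are optimised independently as 1-D weighted medians.
Total weight W = 160; half = 80.
x-coordinate, sorted with cumulative weight:
  x=2 (N4, w=5) cum 5
  x=12 (N2, w=55) cum 60
  x=12 (N3, w=50) cum 110  ← median
  x=13 (N1, w=50) cum 160
⇒ x* = 12
y-coordinate, sorted with cumulative weight:
  y=10 (N4, w=5) cum 5
  y=10 (N3, w=50) cum 55
  y=15 (N2, w=55) cum 110  ← median
  y=15 (N1, w=50) cum 160
⇒ y* = 15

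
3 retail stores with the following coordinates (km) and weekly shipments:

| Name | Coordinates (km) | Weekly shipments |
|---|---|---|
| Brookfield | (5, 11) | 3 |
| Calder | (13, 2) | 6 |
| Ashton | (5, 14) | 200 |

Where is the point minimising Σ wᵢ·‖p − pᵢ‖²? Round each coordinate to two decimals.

The minimiser of Σwᵢ‖p−pᵢ‖² is the weighted centroid p* = (Σwᵢpᵢ)/(Σwᵢ).
Σwᵢ = 209.
Σwᵢxᵢ = 3·5 + 6·13 + 200·5 = 1093.
Σwᵢyᵢ = 3·11 + 6·2 + 200·14 = 2845.
x* = 1093/209 = 5.23, y* = 2845/209 = 13.61.

(5.23, 13.61)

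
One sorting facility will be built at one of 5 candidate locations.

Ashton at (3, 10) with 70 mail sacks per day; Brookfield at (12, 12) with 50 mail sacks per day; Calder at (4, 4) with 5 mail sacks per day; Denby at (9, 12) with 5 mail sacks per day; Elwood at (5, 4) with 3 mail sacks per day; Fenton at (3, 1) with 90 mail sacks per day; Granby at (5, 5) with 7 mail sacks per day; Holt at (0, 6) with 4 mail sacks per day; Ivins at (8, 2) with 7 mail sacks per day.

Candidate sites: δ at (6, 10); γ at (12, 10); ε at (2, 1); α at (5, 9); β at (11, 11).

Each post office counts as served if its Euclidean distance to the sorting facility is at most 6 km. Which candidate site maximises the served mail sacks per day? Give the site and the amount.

ε, covering 109

Coverage radius r = 6 km; a point is covered iff (Δx)²+(Δy)² ≤ 6² = 36.
  δ (6, 10): covers {Ashton, Denby, Granby} → 82
  γ (12, 10): covers {Brookfield, Denby} → 55
  ε (2, 1): covers {Calder, Elwood, Fenton, Granby, Holt} → 109
  α (5, 9): covers {Ashton, Calder, Denby, Elwood, Granby, Holt} → 94
  β (11, 11): covers {Brookfield, Denby} → 55
Maximum coverage at ε: 109 mail sacks per day.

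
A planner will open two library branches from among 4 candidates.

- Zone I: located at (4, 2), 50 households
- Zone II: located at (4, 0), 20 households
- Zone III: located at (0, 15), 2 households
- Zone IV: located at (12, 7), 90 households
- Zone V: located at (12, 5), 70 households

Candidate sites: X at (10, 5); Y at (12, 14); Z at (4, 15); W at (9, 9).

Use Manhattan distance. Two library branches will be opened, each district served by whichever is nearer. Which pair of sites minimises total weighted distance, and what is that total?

{X, Z}, total 1178

Evaluate every pair (each demand assigned to the nearer of the two):
  {X, Z}: total = 1178
  {X, Y}: total = 1196
  {X, W}: total = 1200
  {Z, W}: total = 1828
  {Y, W}: total = 1846
  {Y, Z}: total = 2218
Best pair: {X, Z} with total 1178.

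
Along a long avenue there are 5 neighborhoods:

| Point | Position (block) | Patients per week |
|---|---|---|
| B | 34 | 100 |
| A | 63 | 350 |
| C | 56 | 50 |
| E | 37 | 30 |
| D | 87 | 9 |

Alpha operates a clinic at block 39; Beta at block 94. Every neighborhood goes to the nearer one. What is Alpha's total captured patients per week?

The indifferent point is the midpoint (39+94)/2 = 66.5; neighborhoods left of it (closer to Alpha at 39) go to Alpha, those right go to Beta.
  B at 34 (w=100) → Alpha
  E at 37 (w=30) → Alpha
  C at 56 (w=50) → Alpha
  A at 63 (w=350) → Alpha
  D at 87 (w=9) → Beta
Alpha captures 530; Beta captures 9.

530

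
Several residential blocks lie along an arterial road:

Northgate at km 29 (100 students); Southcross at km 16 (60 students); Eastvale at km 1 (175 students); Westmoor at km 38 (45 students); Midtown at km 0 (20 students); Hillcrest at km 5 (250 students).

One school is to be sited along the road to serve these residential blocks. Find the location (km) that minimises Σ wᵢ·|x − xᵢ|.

For a sum of weighted absolute distances on a line, the optimum is the weighted median (not the mean). Total weight W = 650; half-weight = 325.
Sort by position and accumulate weight:
  km 0 (Midtown, w=20) → cum 20
  km 1 (Eastvale, w=175) → cum 195
  km 5 (Hillcrest, w=250) → cum 445  ≥ 325 → median here
  km 16 (Southcross, w=60) → cum 505
  km 29 (Northgate, w=100) → cum 605
  km 38 (Westmoor, w=45) → cum 650
Optimal location: km 5.

x = 5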